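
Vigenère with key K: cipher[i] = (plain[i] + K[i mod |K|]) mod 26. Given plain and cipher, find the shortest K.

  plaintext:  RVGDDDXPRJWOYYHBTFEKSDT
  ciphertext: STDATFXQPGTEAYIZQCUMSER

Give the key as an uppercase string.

BYXXQCA

  i= 0: S-R =  1 → B
  i= 1: T-V = 24 → Y
  i= 2: D-G = 23 → X
  i= 3: A-D = 23 → X
  i= 4: T-D = 16 → Q
  i= 5: F-D =  2 → C
  i= 6: X-X =  0 → A
  i= 7: Q-P =  1 → B
  i= 8: P-R = 24 → Y
  i= 9: G-J = 23 → X
  i=10: T-W = 23 → X
  i=11: E-O = 16 → Q
  i=12: A-Y =  2 → C
  i=13: Y-Y =  0 → A
  i=14: I-H =  1 → B
  i=15: Z-B = 24 → Y
  i=16: Q-T = 23 → X
  i=17: C-F = 23 → X
  i=18: U-E = 16 → Q
  i=19: M-K =  2 → C
  i=20: S-S =  0 → A
  i=21: E-D =  1 → B
  i=22: R-T = 24 → Y
  shifts repeat with period 7: BYXXQCA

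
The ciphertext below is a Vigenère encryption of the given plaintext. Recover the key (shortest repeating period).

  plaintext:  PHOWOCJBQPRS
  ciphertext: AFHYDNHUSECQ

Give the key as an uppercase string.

LYTCP

  i= 0: A-P = 11 → L
  i= 1: F-H = 24 → Y
  i= 2: H-O = 19 → T
  i= 3: Y-W =  2 → C
  i= 4: D-O = 15 → P
  i= 5: N-C = 11 → L
  i= 6: H-J = 24 → Y
  i= 7: U-B = 19 → T
  i= 8: S-Q =  2 → C
  i= 9: E-P = 15 → P
  i=10: C-R = 11 → L
  i=11: Q-S = 24 → Y
  shifts repeat with period 5: LYTCP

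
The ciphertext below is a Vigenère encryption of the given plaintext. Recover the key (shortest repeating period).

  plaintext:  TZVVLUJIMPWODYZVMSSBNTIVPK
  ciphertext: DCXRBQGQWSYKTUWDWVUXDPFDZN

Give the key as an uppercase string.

  i= 0: D-T = 10 → K
  i= 1: C-Z =  3 → D
  i= 2: X-V =  2 → C
  i= 3: R-V = 22 → W
  i= 4: B-L = 16 → Q
  i= 5: Q-U = 22 → W
  i= 6: G-J = 23 → X
  i= 7: Q-I =  8 → I
  i= 8: W-M = 10 → K
  i= 9: S-P =  3 → D
  i=10: Y-W =  2 → C
  i=11: K-O = 22 → W
  i=12: T-D = 16 → Q
  i=13: U-Y = 22 → W
  i=14: W-Z = 23 → X
  i=15: D-V =  8 → I
  i=16: W-M = 10 → K
  i=17: V-S =  3 → D
  i=18: U-S =  2 → C
  i=19: X-B = 22 → W
  i=20: D-N = 16 → Q
  i=21: P-T = 22 → W
  i=22: F-I = 23 → X
  i=23: D-V =  8 → I
  i=24: Z-P = 10 → K
  i=25: N-K =  3 → D
  shifts repeat with period 8: KDCWQWXI

KDCWQWXI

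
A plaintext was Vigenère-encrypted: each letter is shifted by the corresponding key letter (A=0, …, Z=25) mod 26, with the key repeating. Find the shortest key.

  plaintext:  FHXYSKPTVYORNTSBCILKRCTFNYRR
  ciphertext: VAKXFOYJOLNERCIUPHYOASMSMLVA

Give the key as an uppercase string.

QTNZNEJ

  i= 0: V-F = 16 → Q
  i= 1: A-H = 19 → T
  i= 2: K-X = 13 → N
  i= 3: X-Y = 25 → Z
  i= 4: F-S = 13 → N
  i= 5: O-K =  4 → E
  i= 6: Y-P =  9 → J
  i= 7: J-T = 16 → Q
  i= 8: O-V = 19 → T
  i= 9: L-Y = 13 → N
  i=10: N-O = 25 → Z
  i=11: E-R = 13 → N
  i=12: R-N =  4 → E
  i=13: C-T =  9 → J
  i=14: I-S = 16 → Q
  i=15: U-B = 19 → T
  i=16: P-C = 13 → N
  i=17: H-I = 25 → Z
  i=18: Y-L = 13 → N
  i=19: O-K =  4 → E
  i=20: A-R =  9 → J
  i=21: S-C = 16 → Q
  i=22: M-T = 19 → T
  i=23: S-F = 13 → N
  i=24: M-N = 25 → Z
  i=25: L-Y = 13 → N
  i=26: V-R =  4 → E
  i=27: A-R =  9 → J
  shifts repeat with period 7: QTNZNEJ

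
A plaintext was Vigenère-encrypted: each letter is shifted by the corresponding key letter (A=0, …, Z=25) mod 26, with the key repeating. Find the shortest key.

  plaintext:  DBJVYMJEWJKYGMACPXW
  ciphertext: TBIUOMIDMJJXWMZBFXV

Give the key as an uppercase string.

  i= 0: T-D = 16 → Q
  i= 1: B-B =  0 → A
  i= 2: I-J = 25 → Z
  i= 3: U-V = 25 → Z
  i= 4: O-Y = 16 → Q
  i= 5: M-M =  0 → A
  i= 6: I-J = 25 → Z
  i= 7: D-E = 25 → Z
  i= 8: M-W = 16 → Q
  i= 9: J-J =  0 → A
  i=10: J-K = 25 → Z
  i=11: X-Y = 25 → Z
  i=12: W-G = 16 → Q
  i=13: M-M =  0 → A
  i=14: Z-A = 25 → Z
  i=15: B-C = 25 → Z
  i=16: F-P = 16 → Q
  i=17: X-X =  0 → A
  i=18: V-W = 25 → Z
  shifts repeat with period 4: QAZZ

QAZZ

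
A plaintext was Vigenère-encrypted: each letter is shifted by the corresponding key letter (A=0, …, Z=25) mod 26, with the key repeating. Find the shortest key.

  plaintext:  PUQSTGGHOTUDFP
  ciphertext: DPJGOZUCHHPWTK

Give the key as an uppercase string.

  i= 0: D-P = 14 → O
  i= 1: P-U = 21 → V
  i= 2: J-Q = 19 → T
  i= 3: G-S = 14 → O
  i= 4: O-T = 21 → V
  i= 5: Z-G = 19 → T
  i= 6: U-G = 14 → O
  i= 7: C-H = 21 → V
  i= 8: H-O = 19 → T
  i= 9: H-T = 14 → O
  i=10: P-U = 21 → V
  i=11: W-D = 19 → T
  i=12: T-F = 14 → O
  i=13: K-P = 21 → V
  shifts repeat with period 3: OVT

OVT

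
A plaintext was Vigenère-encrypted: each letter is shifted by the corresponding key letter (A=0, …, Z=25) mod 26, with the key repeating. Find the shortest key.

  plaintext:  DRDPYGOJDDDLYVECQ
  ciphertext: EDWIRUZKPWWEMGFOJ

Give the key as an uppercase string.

BMTTTOL

  i= 0: E-D =  1 → B
  i= 1: D-R = 12 → M
  i= 2: W-D = 19 → T
  i= 3: I-P = 19 → T
  i= 4: R-Y = 19 → T
  i= 5: U-G = 14 → O
  i= 6: Z-O = 11 → L
  i= 7: K-J =  1 → B
  i= 8: P-D = 12 → M
  i= 9: W-D = 19 → T
  i=10: W-D = 19 → T
  i=11: E-L = 19 → T
  i=12: M-Y = 14 → O
  i=13: G-V = 11 → L
  i=14: F-E =  1 → B
  i=15: O-C = 12 → M
  i=16: J-Q = 19 → T
  shifts repeat with period 7: BMTTTOL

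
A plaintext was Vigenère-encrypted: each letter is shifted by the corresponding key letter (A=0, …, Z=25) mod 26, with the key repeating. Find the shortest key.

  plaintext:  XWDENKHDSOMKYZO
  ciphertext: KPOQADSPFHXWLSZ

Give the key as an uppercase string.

NTLM

  i= 0: K-X = 13 → N
  i= 1: P-W = 19 → T
  i= 2: O-D = 11 → L
  i= 3: Q-E = 12 → M
  i= 4: A-N = 13 → N
  i= 5: D-K = 19 → T
  i= 6: S-H = 11 → L
  i= 7: P-D = 12 → M
  i= 8: F-S = 13 → N
  i= 9: H-O = 19 → T
  i=10: X-M = 11 → L
  i=11: W-K = 12 → M
  i=12: L-Y = 13 → N
  i=13: S-Z = 19 → T
  i=14: Z-O = 11 → L
  shifts repeat with period 4: NTLM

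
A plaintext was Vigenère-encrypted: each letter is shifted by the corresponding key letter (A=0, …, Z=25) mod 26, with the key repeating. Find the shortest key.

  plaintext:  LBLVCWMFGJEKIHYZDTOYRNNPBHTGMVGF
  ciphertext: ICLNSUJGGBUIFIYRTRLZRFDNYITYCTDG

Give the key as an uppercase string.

  i= 0: I-L = 23 → X
  i= 1: C-B =  1 → B
  i= 2: L-L =  0 → A
  i= 3: N-V = 18 → S
  i= 4: S-C = 16 → Q
  i= 5: U-W = 24 → Y
  i= 6: J-M = 23 → X
  i= 7: G-F =  1 → B
  i= 8: G-G =  0 → A
  i= 9: B-J = 18 → S
  i=10: U-E = 16 → Q
  i=11: I-K = 24 → Y
  i=12: F-I = 23 → X
  i=13: I-H =  1 → B
  i=14: Y-Y =  0 → A
  i=15: R-Z = 18 → S
  i=16: T-D = 16 → Q
  i=17: R-T = 24 → Y
  i=18: L-O = 23 → X
  i=19: Z-Y =  1 → B
  i=20: R-R =  0 → A
  i=21: F-N = 18 → S
  i=22: D-N = 16 → Q
  i=23: N-P = 24 → Y
  i=24: Y-B = 23 → X
  i=25: I-H =  1 → B
  i=26: T-T =  0 → A
  i=27: Y-G = 18 → S
  i=28: C-M = 16 → Q
  i=29: T-V = 24 → Y
  i=30: D-G = 23 → X
  i=31: G-F =  1 → B
  shifts repeat with period 6: XBASQY

XBASQY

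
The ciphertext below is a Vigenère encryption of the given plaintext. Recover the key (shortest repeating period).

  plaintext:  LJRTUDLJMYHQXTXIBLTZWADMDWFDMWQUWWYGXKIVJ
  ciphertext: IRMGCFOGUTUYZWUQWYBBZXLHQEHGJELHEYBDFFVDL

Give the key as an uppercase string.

  i= 0: I-L = 23 → X
  i= 1: R-J =  8 → I
  i= 2: M-R = 21 → V
  i= 3: G-T = 13 → N
  i= 4: C-U =  8 → I
  i= 5: F-D =  2 → C
  i= 6: O-L =  3 → D
  i= 7: G-J = 23 → X
  i= 8: U-M =  8 → I
  i= 9: T-Y = 21 → V
  i=10: U-H = 13 → N
  i=11: Y-Q =  8 → I
  i=12: Z-X =  2 → C
  i=13: W-T =  3 → D
  i=14: U-X = 23 → X
  i=15: Q-I =  8 → I
  i=16: W-B = 21 → V
  i=17: Y-L = 13 → N
  i=18: B-T =  8 → I
  i=19: B-Z =  2 → C
  i=20: Z-W =  3 → D
  i=21: X-A = 23 → X
  i=22: L-D =  8 → I
  i=23: H-M = 21 → V
  i=24: Q-D = 13 → N
  i=25: E-W =  8 → I
  i=26: H-F =  2 → C
  i=27: G-D =  3 → D
  i=28: J-M = 23 → X
  i=29: E-W =  8 → I
  i=30: L-Q = 21 → V
  i=31: H-U = 13 → N
  i=32: E-W =  8 → I
  i=33: Y-W =  2 → C
  i=34: B-Y =  3 → D
  i=35: D-G = 23 → X
  i=36: F-X =  8 → I
  i=37: F-K = 21 → V
  i=38: V-I = 13 → N
  i=39: D-V =  8 → I
  i=40: L-J =  2 → C
  shifts repeat with period 7: XIVNICD

XIVNICD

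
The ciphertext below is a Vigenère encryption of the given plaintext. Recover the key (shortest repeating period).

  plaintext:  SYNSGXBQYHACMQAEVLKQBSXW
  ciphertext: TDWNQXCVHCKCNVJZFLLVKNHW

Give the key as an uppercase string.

  i= 0: T-S =  1 → B
  i= 1: D-Y =  5 → F
  i= 2: W-N =  9 → J
  i= 3: N-S = 21 → V
  i= 4: Q-G = 10 → K
  i= 5: X-X =  0 → A
  i= 6: C-B =  1 → B
  i= 7: V-Q =  5 → F
  i= 8: H-Y =  9 → J
  i= 9: C-H = 21 → V
  i=10: K-A = 10 → K
  i=11: C-C =  0 → A
  i=12: N-M =  1 → B
  i=13: V-Q =  5 → F
  i=14: J-A =  9 → J
  i=15: Z-E = 21 → V
  i=16: F-V = 10 → K
  i=17: L-L =  0 → A
  i=18: L-K =  1 → B
  i=19: V-Q =  5 → F
  i=20: K-B =  9 → J
  i=21: N-S = 21 → V
  i=22: H-X = 10 → K
  i=23: W-W =  0 → A
  shifts repeat with period 6: BFJVKA

BFJVKA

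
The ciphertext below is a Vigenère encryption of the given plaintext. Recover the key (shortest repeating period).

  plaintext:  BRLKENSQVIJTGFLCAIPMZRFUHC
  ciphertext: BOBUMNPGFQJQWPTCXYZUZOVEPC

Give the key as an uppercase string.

  i= 0: B-B =  0 → A
  i= 1: O-R = 23 → X
  i= 2: B-L = 16 → Q
  i= 3: U-K = 10 → K
  i= 4: M-E =  8 → I
  i= 5: N-N =  0 → A
  i= 6: P-S = 23 → X
  i= 7: G-Q = 16 → Q
  i= 8: F-V = 10 → K
  i= 9: Q-I =  8 → I
  i=10: J-J =  0 → A
  i=11: Q-T = 23 → X
  i=12: W-G = 16 → Q
  i=13: P-F = 10 → K
  i=14: T-L =  8 → I
  i=15: C-C =  0 → A
  i=16: X-A = 23 → X
  i=17: Y-I = 16 → Q
  i=18: Z-P = 10 → K
  i=19: U-M =  8 → I
  i=20: Z-Z =  0 → A
  i=21: O-R = 23 → X
  i=22: V-F = 16 → Q
  i=23: E-U = 10 → K
  i=24: P-H =  8 → I
  i=25: C-C =  0 → A
  shifts repeat with period 5: AXQKI

AXQKI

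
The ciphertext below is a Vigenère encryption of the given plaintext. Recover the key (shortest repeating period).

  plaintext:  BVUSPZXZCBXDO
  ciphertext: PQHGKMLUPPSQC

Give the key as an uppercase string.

  i= 0: P-B = 14 → O
  i= 1: Q-V = 21 → V
  i= 2: H-U = 13 → N
  i= 3: G-S = 14 → O
  i= 4: K-P = 21 → V
  i= 5: M-Z = 13 → N
  i= 6: L-X = 14 → O
  i= 7: U-Z = 21 → V
  i= 8: P-C = 13 → N
  i= 9: P-B = 14 → O
  i=10: S-X = 21 → V
  i=11: Q-D = 13 → N
  i=12: C-O = 14 → O
  shifts repeat with period 3: OVN

OVN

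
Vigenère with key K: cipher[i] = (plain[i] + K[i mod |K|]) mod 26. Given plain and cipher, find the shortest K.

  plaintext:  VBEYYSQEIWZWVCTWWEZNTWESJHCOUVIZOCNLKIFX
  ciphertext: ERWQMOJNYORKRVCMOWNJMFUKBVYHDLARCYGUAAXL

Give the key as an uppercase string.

JQSSOWT

  i= 0: E-V =  9 → J
  i= 1: R-B = 16 → Q
  i= 2: W-E = 18 → S
  i= 3: Q-Y = 18 → S
  i= 4: M-Y = 14 → O
  i= 5: O-S = 22 → W
  i= 6: J-Q = 19 → T
  i= 7: N-E =  9 → J
  i= 8: Y-I = 16 → Q
  i= 9: O-W = 18 → S
  i=10: R-Z = 18 → S
  i=11: K-W = 14 → O
  i=12: R-V = 22 → W
  i=13: V-C = 19 → T
  i=14: C-T =  9 → J
  i=15: M-W = 16 → Q
  i=16: O-W = 18 → S
  i=17: W-E = 18 → S
  i=18: N-Z = 14 → O
  i=19: J-N = 22 → W
  i=20: M-T = 19 → T
  i=21: F-W =  9 → J
  i=22: U-E = 16 → Q
  i=23: K-S = 18 → S
  i=24: B-J = 18 → S
  i=25: V-H = 14 → O
  i=26: Y-C = 22 → W
  i=27: H-O = 19 → T
  i=28: D-U =  9 → J
  i=29: L-V = 16 → Q
  i=30: A-I = 18 → S
  i=31: R-Z = 18 → S
  i=32: C-O = 14 → O
  i=33: Y-C = 22 → W
  i=34: G-N = 19 → T
  i=35: U-L =  9 → J
  i=36: A-K = 16 → Q
  i=37: A-I = 18 → S
  i=38: X-F = 18 → S
  i=39: L-X = 14 → O
  shifts repeat with period 7: JQSSOWT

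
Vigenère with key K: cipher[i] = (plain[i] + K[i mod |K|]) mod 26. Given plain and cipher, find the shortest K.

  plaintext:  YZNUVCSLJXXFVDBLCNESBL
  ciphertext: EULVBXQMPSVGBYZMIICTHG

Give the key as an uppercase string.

GVYB

  i= 0: E-Y =  6 → G
  i= 1: U-Z = 21 → V
  i= 2: L-N = 24 → Y
  i= 3: V-U =  1 → B
  i= 4: B-V =  6 → G
  i= 5: X-C = 21 → V
  i= 6: Q-S = 24 → Y
  i= 7: M-L =  1 → B
  i= 8: P-J =  6 → G
  i= 9: S-X = 21 → V
  i=10: V-X = 24 → Y
  i=11: G-F =  1 → B
  i=12: B-V =  6 → G
  i=13: Y-D = 21 → V
  i=14: Z-B = 24 → Y
  i=15: M-L =  1 → B
  i=16: I-C =  6 → G
  i=17: I-N = 21 → V
  i=18: C-E = 24 → Y
  i=19: T-S =  1 → B
  i=20: H-B =  6 → G
  i=21: G-L = 21 → V
  shifts repeat with period 4: GVYB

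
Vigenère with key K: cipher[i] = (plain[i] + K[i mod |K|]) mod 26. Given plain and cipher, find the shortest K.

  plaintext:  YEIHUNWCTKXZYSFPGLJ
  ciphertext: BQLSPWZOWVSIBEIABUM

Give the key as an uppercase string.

  i= 0: B-Y =  3 → D
  i= 1: Q-E = 12 → M
  i= 2: L-I =  3 → D
  i= 3: S-H = 11 → L
  i= 4: P-U = 21 → V
  i= 5: W-N =  9 → J
  i= 6: Z-W =  3 → D
  i= 7: O-C = 12 → M
  i= 8: W-T =  3 → D
  i= 9: V-K = 11 → L
  i=10: S-X = 21 → V
  i=11: I-Z =  9 → J
  i=12: B-Y =  3 → D
  i=13: E-S = 12 → M
  i=14: I-F =  3 → D
  i=15: A-P = 11 → L
  i=16: B-G = 21 → V
  i=17: U-L =  9 → J
  i=18: M-J =  3 → D
  shifts repeat with period 6: DMDLVJ

DMDLVJ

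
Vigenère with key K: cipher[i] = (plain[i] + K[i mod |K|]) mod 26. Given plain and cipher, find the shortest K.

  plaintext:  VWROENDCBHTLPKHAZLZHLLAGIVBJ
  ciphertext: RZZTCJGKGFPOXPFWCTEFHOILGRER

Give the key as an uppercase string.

WDIFY

  i= 0: R-V = 22 → W
  i= 1: Z-W =  3 → D
  i= 2: Z-R =  8 → I
  i= 3: T-O =  5 → F
  i= 4: C-E = 24 → Y
  i= 5: J-N = 22 → W
  i= 6: G-D =  3 → D
  i= 7: K-C =  8 → I
  i= 8: G-B =  5 → F
  i= 9: F-H = 24 → Y
  i=10: P-T = 22 → W
  i=11: O-L =  3 → D
  i=12: X-P =  8 → I
  i=13: P-K =  5 → F
  i=14: F-H = 24 → Y
  i=15: W-A = 22 → W
  i=16: C-Z =  3 → D
  i=17: T-L =  8 → I
  i=18: E-Z =  5 → F
  i=19: F-H = 24 → Y
  i=20: H-L = 22 → W
  i=21: O-L =  3 → D
  i=22: I-A =  8 → I
  i=23: L-G =  5 → F
  i=24: G-I = 24 → Y
  i=25: R-V = 22 → W
  i=26: E-B =  3 → D
  i=27: R-J =  8 → I
  shifts repeat with period 5: WDIFY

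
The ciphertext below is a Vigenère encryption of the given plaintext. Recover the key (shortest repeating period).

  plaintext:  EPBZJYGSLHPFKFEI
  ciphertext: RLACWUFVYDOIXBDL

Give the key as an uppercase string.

NWZD

  i= 0: R-E = 13 → N
  i= 1: L-P = 22 → W
  i= 2: A-B = 25 → Z
  i= 3: C-Z =  3 → D
  i= 4: W-J = 13 → N
  i= 5: U-Y = 22 → W
  i= 6: F-G = 25 → Z
  i= 7: V-S =  3 → D
  i= 8: Y-L = 13 → N
  i= 9: D-H = 22 → W
  i=10: O-P = 25 → Z
  i=11: I-F =  3 → D
  i=12: X-K = 13 → N
  i=13: B-F = 22 → W
  i=14: D-E = 25 → Z
  i=15: L-I =  3 → D
  shifts repeat with period 4: NWZD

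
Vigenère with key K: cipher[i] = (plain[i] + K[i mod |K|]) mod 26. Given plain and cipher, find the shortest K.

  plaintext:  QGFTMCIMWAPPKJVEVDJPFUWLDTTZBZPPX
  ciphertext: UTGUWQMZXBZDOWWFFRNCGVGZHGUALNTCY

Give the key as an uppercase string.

  i= 0: U-Q =  4 → E
  i= 1: T-G = 13 → N
  i= 2: G-F =  1 → B
  i= 3: U-T =  1 → B
  i= 4: W-M = 10 → K
  i= 5: Q-C = 14 → O
  i= 6: M-I =  4 → E
  i= 7: Z-M = 13 → N
  i= 8: X-W =  1 → B
  i= 9: B-A =  1 → B
  i=10: Z-P = 10 → K
  i=11: D-P = 14 → O
  i=12: O-K =  4 → E
  i=13: W-J = 13 → N
  i=14: W-V =  1 → B
  i=15: F-E =  1 → B
  i=16: F-V = 10 → K
  i=17: R-D = 14 → O
  i=18: N-J =  4 → E
  i=19: C-P = 13 → N
  i=20: G-F =  1 → B
  i=21: V-U =  1 → B
  i=22: G-W = 10 → K
  i=23: Z-L = 14 → O
  i=24: H-D =  4 → E
  i=25: G-T = 13 → N
  i=26: U-T =  1 → B
  i=27: A-Z =  1 → B
  i=28: L-B = 10 → K
  i=29: N-Z = 14 → O
  i=30: T-P =  4 → E
  i=31: C-P = 13 → N
  i=32: Y-X =  1 → B
  shifts repeat with period 6: ENBBKO

ENBBKO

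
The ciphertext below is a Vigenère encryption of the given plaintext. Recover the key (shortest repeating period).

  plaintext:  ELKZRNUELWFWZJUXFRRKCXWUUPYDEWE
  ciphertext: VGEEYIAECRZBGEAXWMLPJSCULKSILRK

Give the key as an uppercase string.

  i= 0: V-E = 17 → R
  i= 1: G-L = 21 → V
  i= 2: E-K = 20 → U
  i= 3: E-Z =  5 → F
  i= 4: Y-R =  7 → H
  i= 5: I-N = 21 → V
  i= 6: A-U =  6 → G
  i= 7: E-E =  0 → A
  i= 8: C-L = 17 → R
  i= 9: R-W = 21 → V
  i=10: Z-F = 20 → U
  i=11: B-W =  5 → F
  i=12: G-Z =  7 → H
  i=13: E-J = 21 → V
  i=14: A-U =  6 → G
  i=15: X-X =  0 → A
  i=16: W-F = 17 → R
  i=17: M-R = 21 → V
  i=18: L-R = 20 → U
  i=19: P-K =  5 → F
  i=20: J-C =  7 → H
  i=21: S-X = 21 → V
  i=22: C-W =  6 → G
  i=23: U-U =  0 → A
  i=24: L-U = 17 → R
  i=25: K-P = 21 → V
  i=26: S-Y = 20 → U
  i=27: I-D =  5 → F
  i=28: L-E =  7 → H
  i=29: R-W = 21 → V
  i=30: K-E =  6 → G
  shifts repeat with period 8: RVUFHVGA

RVUFHVGA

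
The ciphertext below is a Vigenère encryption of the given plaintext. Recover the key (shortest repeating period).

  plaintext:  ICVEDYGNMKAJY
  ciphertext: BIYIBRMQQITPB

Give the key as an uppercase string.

TGDEY

  i= 0: B-I = 19 → T
  i= 1: I-C =  6 → G
  i= 2: Y-V =  3 → D
  i= 3: I-E =  4 → E
  i= 4: B-D = 24 → Y
  i= 5: R-Y = 19 → T
  i= 6: M-G =  6 → G
  i= 7: Q-N =  3 → D
  i= 8: Q-M =  4 → E
  i= 9: I-K = 24 → Y
  i=10: T-A = 19 → T
  i=11: P-J =  6 → G
  i=12: B-Y =  3 → D
  shifts repeat with period 5: TGDEY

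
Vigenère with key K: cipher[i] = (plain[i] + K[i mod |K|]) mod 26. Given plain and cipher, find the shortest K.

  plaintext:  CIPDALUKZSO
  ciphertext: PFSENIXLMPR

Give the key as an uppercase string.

NXDB

  i= 0: P-C = 13 → N
  i= 1: F-I = 23 → X
  i= 2: S-P =  3 → D
  i= 3: E-D =  1 → B
  i= 4: N-A = 13 → N
  i= 5: I-L = 23 → X
  i= 6: X-U =  3 → D
  i= 7: L-K =  1 → B
  i= 8: M-Z = 13 → N
  i= 9: P-S = 23 → X
  i=10: R-O =  3 → D
  shifts repeat with period 4: NXDB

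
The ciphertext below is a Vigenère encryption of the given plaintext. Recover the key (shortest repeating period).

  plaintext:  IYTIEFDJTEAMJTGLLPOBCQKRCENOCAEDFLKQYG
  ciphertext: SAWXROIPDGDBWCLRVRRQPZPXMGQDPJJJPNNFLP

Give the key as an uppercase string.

KCDPNJFG

  i= 0: S-I = 10 → K
  i= 1: A-Y =  2 → C
  i= 2: W-T =  3 → D
  i= 3: X-I = 15 → P
  i= 4: R-E = 13 → N
  i= 5: O-F =  9 → J
  i= 6: I-D =  5 → F
  i= 7: P-J =  6 → G
  i= 8: D-T = 10 → K
  i= 9: G-E =  2 → C
  i=10: D-A =  3 → D
  i=11: B-M = 15 → P
  i=12: W-J = 13 → N
  i=13: C-T =  9 → J
  i=14: L-G =  5 → F
  i=15: R-L =  6 → G
  i=16: V-L = 10 → K
  i=17: R-P =  2 → C
  i=18: R-O =  3 → D
  i=19: Q-B = 15 → P
  i=20: P-C = 13 → N
  i=21: Z-Q =  9 → J
  i=22: P-K =  5 → F
  i=23: X-R =  6 → G
  i=24: M-C = 10 → K
  i=25: G-E =  2 → C
  i=26: Q-N =  3 → D
  i=27: D-O = 15 → P
  i=28: P-C = 13 → N
  i=29: J-A =  9 → J
  i=30: J-E =  5 → F
  i=31: J-D =  6 → G
  i=32: P-F = 10 → K
  i=33: N-L =  2 → C
  i=34: N-K =  3 → D
  i=35: F-Q = 15 → P
  i=36: L-Y = 13 → N
  i=37: P-G =  9 → J
  shifts repeat with period 8: KCDPNJFG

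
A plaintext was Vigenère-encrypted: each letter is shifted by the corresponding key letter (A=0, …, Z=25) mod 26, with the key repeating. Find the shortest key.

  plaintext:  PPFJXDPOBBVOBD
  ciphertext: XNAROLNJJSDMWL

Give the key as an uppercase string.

  i= 0: X-P =  8 → I
  i= 1: N-P = 24 → Y
  i= 2: A-F = 21 → V
  i= 3: R-J =  8 → I
  i= 4: O-X = 17 → R
  i= 5: L-D =  8 → I
  i= 6: N-P = 24 → Y
  i= 7: J-O = 21 → V
  i= 8: J-B =  8 → I
  i= 9: S-B = 17 → R
  i=10: D-V =  8 → I
  i=11: M-O = 24 → Y
  i=12: W-B = 21 → V
  i=13: L-D =  8 → I
  shifts repeat with period 5: IYVIR

IYVIR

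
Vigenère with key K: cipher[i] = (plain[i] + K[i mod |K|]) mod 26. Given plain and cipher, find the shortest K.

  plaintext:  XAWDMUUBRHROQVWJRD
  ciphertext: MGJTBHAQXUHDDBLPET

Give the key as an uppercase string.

  i= 0: M-X = 15 → P
  i= 1: G-A =  6 → G
  i= 2: J-W = 13 → N
  i= 3: T-D = 16 → Q
  i= 4: B-M = 15 → P
  i= 5: H-U = 13 → N
  i= 6: A-U =  6 → G
  i= 7: Q-B = 15 → P
  i= 8: X-R =  6 → G
  i= 9: U-H = 13 → N
  i=10: H-R = 16 → Q
  i=11: D-O = 15 → P
  i=12: D-Q = 13 → N
  i=13: B-V =  6 → G
  i=14: L-W = 15 → P
  i=15: P-J =  6 → G
  i=16: E-R = 13 → N
  i=17: T-D = 16 → Q
  shifts repeat with period 7: PGNQPNG

PGNQPNG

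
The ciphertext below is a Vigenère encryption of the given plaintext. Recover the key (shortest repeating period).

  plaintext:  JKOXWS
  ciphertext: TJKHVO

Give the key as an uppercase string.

  i= 0: T-J = 10 → K
  i= 1: J-K = 25 → Z
  i= 2: K-O = 22 → W
  i= 3: H-X = 10 → K
  i= 4: V-W = 25 → Z
  i= 5: O-S = 22 → W
  shifts repeat with period 3: KZW

KZW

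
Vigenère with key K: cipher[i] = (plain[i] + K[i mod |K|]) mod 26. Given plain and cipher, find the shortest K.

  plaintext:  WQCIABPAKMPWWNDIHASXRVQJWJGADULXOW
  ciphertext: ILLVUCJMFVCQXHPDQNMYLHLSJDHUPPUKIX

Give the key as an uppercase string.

MVJNUBU

  i= 0: I-W = 12 → M
  i= 1: L-Q = 21 → V
  i= 2: L-C =  9 → J
  i= 3: V-I = 13 → N
  i= 4: U-A = 20 → U
  i= 5: C-B =  1 → B
  i= 6: J-P = 20 → U
  i= 7: M-A = 12 → M
  i= 8: F-K = 21 → V
  i= 9: V-M =  9 → J
  i=10: C-P = 13 → N
  i=11: Q-W = 20 → U
  i=12: X-W =  1 → B
  i=13: H-N = 20 → U
  i=14: P-D = 12 → M
  i=15: D-I = 21 → V
  i=16: Q-H =  9 → J
  i=17: N-A = 13 → N
  i=18: M-S = 20 → U
  i=19: Y-X =  1 → B
  i=20: L-R = 20 → U
  i=21: H-V = 12 → M
  i=22: L-Q = 21 → V
  i=23: S-J =  9 → J
  i=24: J-W = 13 → N
  i=25: D-J = 20 → U
  i=26: H-G =  1 → B
  i=27: U-A = 20 → U
  i=28: P-D = 12 → M
  i=29: P-U = 21 → V
  i=30: U-L =  9 → J
  i=31: K-X = 13 → N
  i=32: I-O = 20 → U
  i=33: X-W =  1 → B
  shifts repeat with period 7: MVJNUBU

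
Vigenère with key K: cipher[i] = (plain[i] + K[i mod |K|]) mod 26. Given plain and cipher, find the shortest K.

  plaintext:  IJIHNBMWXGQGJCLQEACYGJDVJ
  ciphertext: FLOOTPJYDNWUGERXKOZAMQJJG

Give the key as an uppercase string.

XCGHGO

  i= 0: F-I = 23 → X
  i= 1: L-J =  2 → C
  i= 2: O-I =  6 → G
  i= 3: O-H =  7 → H
  i= 4: T-N =  6 → G
  i= 5: P-B = 14 → O
  i= 6: J-M = 23 → X
  i= 7: Y-W =  2 → C
  i= 8: D-X =  6 → G
  i= 9: N-G =  7 → H
  i=10: W-Q =  6 → G
  i=11: U-G = 14 → O
  i=12: G-J = 23 → X
  i=13: E-C =  2 → C
  i=14: R-L =  6 → G
  i=15: X-Q =  7 → H
  i=16: K-E =  6 → G
  i=17: O-A = 14 → O
  i=18: Z-C = 23 → X
  i=19: A-Y =  2 → C
  i=20: M-G =  6 → G
  i=21: Q-J =  7 → H
  i=22: J-D =  6 → G
  i=23: J-V = 14 → O
  i=24: G-J = 23 → X
  shifts repeat with period 6: XCGHGO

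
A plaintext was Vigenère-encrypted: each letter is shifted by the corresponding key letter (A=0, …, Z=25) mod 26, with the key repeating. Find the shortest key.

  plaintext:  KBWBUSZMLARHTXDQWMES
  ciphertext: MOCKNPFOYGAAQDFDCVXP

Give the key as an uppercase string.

CNGJTXG

  i= 0: M-K =  2 → C
  i= 1: O-B = 13 → N
  i= 2: C-W =  6 → G
  i= 3: K-B =  9 → J
  i= 4: N-U = 19 → T
  i= 5: P-S = 23 → X
  i= 6: F-Z =  6 → G
  i= 7: O-M =  2 → C
  i= 8: Y-L = 13 → N
  i= 9: G-A =  6 → G
  i=10: A-R =  9 → J
  i=11: A-H = 19 → T
  i=12: Q-T = 23 → X
  i=13: D-X =  6 → G
  i=14: F-D =  2 → C
  i=15: D-Q = 13 → N
  i=16: C-W =  6 → G
  i=17: V-M =  9 → J
  i=18: X-E = 19 → T
  i=19: P-S = 23 → X
  shifts repeat with period 7: CNGJTXG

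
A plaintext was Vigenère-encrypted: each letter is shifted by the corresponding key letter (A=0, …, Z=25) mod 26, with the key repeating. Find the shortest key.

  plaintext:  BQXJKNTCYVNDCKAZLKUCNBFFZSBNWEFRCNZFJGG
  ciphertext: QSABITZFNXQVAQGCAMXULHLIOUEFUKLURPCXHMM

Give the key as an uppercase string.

  i= 0: Q-B = 15 → P
  i= 1: S-Q =  2 → C
  i= 2: A-X =  3 → D
  i= 3: B-J = 18 → S
  i= 4: I-K = 24 → Y
  i= 5: T-N =  6 → G
  i= 6: Z-T =  6 → G
  i= 7: F-C =  3 → D
  i= 8: N-Y = 15 → P
  i= 9: X-V =  2 → C
  i=10: Q-N =  3 → D
  i=11: V-D = 18 → S
  i=12: A-C = 24 → Y
  i=13: Q-K =  6 → G
  i=14: G-A =  6 → G
  i=15: C-Z =  3 → D
  i=16: A-L = 15 → P
  i=17: M-K =  2 → C
  i=18: X-U =  3 → D
  i=19: U-C = 18 → S
  i=20: L-N = 24 → Y
  i=21: H-B =  6 → G
  i=22: L-F =  6 → G
  i=23: I-F =  3 → D
  i=24: O-Z = 15 → P
  i=25: U-S =  2 → C
  i=26: E-B =  3 → D
  i=27: F-N = 18 → S
  i=28: U-W = 24 → Y
  i=29: K-E =  6 → G
  i=30: L-F =  6 → G
  i=31: U-R =  3 → D
  i=32: R-C = 15 → P
  i=33: P-N =  2 → C
  i=34: C-Z =  3 → D
  i=35: X-F = 18 → S
  i=36: H-J = 24 → Y
  i=37: M-G =  6 → G
  i=38: M-G =  6 → G
  shifts repeat with period 8: PCDSYGGD

PCDSYGGD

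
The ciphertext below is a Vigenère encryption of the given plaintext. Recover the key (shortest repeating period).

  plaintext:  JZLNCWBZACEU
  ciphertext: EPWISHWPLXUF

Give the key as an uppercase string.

  i= 0: E-J = 21 → V
  i= 1: P-Z = 16 → Q
  i= 2: W-L = 11 → L
  i= 3: I-N = 21 → V
  i= 4: S-C = 16 → Q
  i= 5: H-W = 11 → L
  i= 6: W-B = 21 → V
  i= 7: P-Z = 16 → Q
  i= 8: L-A = 11 → L
  i= 9: X-C = 21 → V
  i=10: U-E = 16 → Q
  i=11: F-U = 11 → L
  shifts repeat with period 3: VQL

VQL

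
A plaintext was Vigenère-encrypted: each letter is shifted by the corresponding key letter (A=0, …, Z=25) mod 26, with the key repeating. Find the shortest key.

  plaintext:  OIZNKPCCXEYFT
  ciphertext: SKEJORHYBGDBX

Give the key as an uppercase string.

ECFW

  i= 0: S-O =  4 → E
  i= 1: K-I =  2 → C
  i= 2: E-Z =  5 → F
  i= 3: J-N = 22 → W
  i= 4: O-K =  4 → E
  i= 5: R-P =  2 → C
  i= 6: H-C =  5 → F
  i= 7: Y-C = 22 → W
  i= 8: B-X =  4 → E
  i= 9: G-E =  2 → C
  i=10: D-Y =  5 → F
  i=11: B-F = 22 → W
  i=12: X-T =  4 → E
  shifts repeat with period 4: ECFW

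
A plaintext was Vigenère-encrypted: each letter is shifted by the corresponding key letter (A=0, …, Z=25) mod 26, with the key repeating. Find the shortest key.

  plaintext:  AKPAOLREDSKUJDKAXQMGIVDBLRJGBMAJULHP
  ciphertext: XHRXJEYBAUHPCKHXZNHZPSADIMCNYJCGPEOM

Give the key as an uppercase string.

  i= 0: X-A = 23 → X
  i= 1: H-K = 23 → X
  i= 2: R-P =  2 → C
  i= 3: X-A = 23 → X
  i= 4: J-O = 21 → V
  i= 5: E-L = 19 → T
  i= 6: Y-R =  7 → H
  i= 7: B-E = 23 → X
  i= 8: A-D = 23 → X
  i= 9: U-S =  2 → C
  i=10: H-K = 23 → X
  i=11: P-U = 21 → V
  i=12: C-J = 19 → T
  i=13: K-D =  7 → H
  i=14: H-K = 23 → X
  i=15: X-A = 23 → X
  i=16: Z-X =  2 → C
  i=17: N-Q = 23 → X
  i=18: H-M = 21 → V
  i=19: Z-G = 19 → T
  i=20: P-I =  7 → H
  i=21: S-V = 23 → X
  i=22: A-D = 23 → X
  i=23: D-B =  2 → C
  i=24: I-L = 23 → X
  i=25: M-R = 21 → V
  i=26: C-J = 19 → T
  i=27: N-G =  7 → H
  i=28: Y-B = 23 → X
  i=29: J-M = 23 → X
  i=30: C-A =  2 → C
  i=31: G-J = 23 → X
  i=32: P-U = 21 → V
  i=33: E-L = 19 → T
  i=34: O-H =  7 → H
  i=35: M-P = 23 → X
  shifts repeat with period 7: XXCXVTH

XXCXVTH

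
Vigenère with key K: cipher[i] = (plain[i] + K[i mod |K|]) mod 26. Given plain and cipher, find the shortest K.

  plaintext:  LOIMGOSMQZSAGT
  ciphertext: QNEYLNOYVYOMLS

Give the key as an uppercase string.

FZWM

  i= 0: Q-L =  5 → F
  i= 1: N-O = 25 → Z
  i= 2: E-I = 22 → W
  i= 3: Y-M = 12 → M
  i= 4: L-G =  5 → F
  i= 5: N-O = 25 → Z
  i= 6: O-S = 22 → W
  i= 7: Y-M = 12 → M
  i= 8: V-Q =  5 → F
  i= 9: Y-Z = 25 → Z
  i=10: O-S = 22 → W
  i=11: M-A = 12 → M
  i=12: L-G =  5 → F
  i=13: S-T = 25 → Z
  shifts repeat with period 4: FZWM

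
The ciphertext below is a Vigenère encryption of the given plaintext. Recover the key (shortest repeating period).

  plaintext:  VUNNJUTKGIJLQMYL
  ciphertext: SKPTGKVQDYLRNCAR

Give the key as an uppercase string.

XQCG

  i= 0: S-V = 23 → X
  i= 1: K-U = 16 → Q
  i= 2: P-N =  2 → C
  i= 3: T-N =  6 → G
  i= 4: G-J = 23 → X
  i= 5: K-U = 16 → Q
  i= 6: V-T =  2 → C
  i= 7: Q-K =  6 → G
  i= 8: D-G = 23 → X
  i= 9: Y-I = 16 → Q
  i=10: L-J =  2 → C
  i=11: R-L =  6 → G
  i=12: N-Q = 23 → X
  i=13: C-M = 16 → Q
  i=14: A-Y =  2 → C
  i=15: R-L =  6 → G
  shifts repeat with period 4: XQCG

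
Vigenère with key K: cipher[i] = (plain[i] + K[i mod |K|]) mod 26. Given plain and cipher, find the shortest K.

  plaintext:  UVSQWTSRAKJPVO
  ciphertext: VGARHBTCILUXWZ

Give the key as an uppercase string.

BLI

  i= 0: V-U =  1 → B
  i= 1: G-V = 11 → L
  i= 2: A-S =  8 → I
  i= 3: R-Q =  1 → B
  i= 4: H-W = 11 → L
  i= 5: B-T =  8 → I
  i= 6: T-S =  1 → B
  i= 7: C-R = 11 → L
  i= 8: I-A =  8 → I
  i= 9: L-K =  1 → B
  i=10: U-J = 11 → L
  i=11: X-P =  8 → I
  i=12: W-V =  1 → B
  i=13: Z-O = 11 → L
  shifts repeat with period 3: BLI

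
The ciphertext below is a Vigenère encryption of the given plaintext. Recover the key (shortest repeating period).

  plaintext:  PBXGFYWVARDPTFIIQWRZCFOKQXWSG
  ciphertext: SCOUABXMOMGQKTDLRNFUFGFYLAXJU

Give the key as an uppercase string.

  i= 0: S-P =  3 → D
  i= 1: C-B =  1 → B
  i= 2: O-X = 17 → R
  i= 3: U-G = 14 → O
  i= 4: A-F = 21 → V
  i= 5: B-Y =  3 → D
  i= 6: X-W =  1 → B
  i= 7: M-V = 17 → R
  i= 8: O-A = 14 → O
  i= 9: M-R = 21 → V
  i=10: G-D =  3 → D
  i=11: Q-P =  1 → B
  i=12: K-T = 17 → R
  i=13: T-F = 14 → O
  i=14: D-I = 21 → V
  i=15: L-I =  3 → D
  i=16: R-Q =  1 → B
  i=17: N-W = 17 → R
  i=18: F-R = 14 → O
  i=19: U-Z = 21 → V
  i=20: F-C =  3 → D
  i=21: G-F =  1 → B
  i=22: F-O = 17 → R
  i=23: Y-K = 14 → O
  i=24: L-Q = 21 → V
  i=25: A-X =  3 → D
  i=26: X-W =  1 → B
  i=27: J-S = 17 → R
  i=28: U-G = 14 → O
  shifts repeat with period 5: DBROV

DBROV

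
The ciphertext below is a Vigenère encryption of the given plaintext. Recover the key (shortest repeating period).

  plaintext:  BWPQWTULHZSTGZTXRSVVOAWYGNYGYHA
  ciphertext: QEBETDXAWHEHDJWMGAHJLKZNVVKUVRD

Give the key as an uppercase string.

  i= 0: Q-B = 15 → P
  i= 1: E-W =  8 → I
  i= 2: B-P = 12 → M
  i= 3: E-Q = 14 → O
  i= 4: T-W = 23 → X
  i= 5: D-T = 10 → K
  i= 6: X-U =  3 → D
  i= 7: A-L = 15 → P
  i= 8: W-H = 15 → P
  i= 9: H-Z =  8 → I
  i=10: E-S = 12 → M
  i=11: H-T = 14 → O
  i=12: D-G = 23 → X
  i=13: J-Z = 10 → K
  i=14: W-T =  3 → D
  i=15: M-X = 15 → P
  i=16: G-R = 15 → P
  i=17: A-S =  8 → I
  i=18: H-V = 12 → M
  i=19: J-V = 14 → O
  i=20: L-O = 23 → X
  i=21: K-A = 10 → K
  i=22: Z-W =  3 → D
  i=23: N-Y = 15 → P
  i=24: V-G = 15 → P
  i=25: V-N =  8 → I
  i=26: K-Y = 12 → M
  i=27: U-G = 14 → O
  i=28: V-Y = 23 → X
  i=29: R-H = 10 → K
  i=30: D-A =  3 → D
  shifts repeat with period 8: PIMOXKDP

PIMOXKDP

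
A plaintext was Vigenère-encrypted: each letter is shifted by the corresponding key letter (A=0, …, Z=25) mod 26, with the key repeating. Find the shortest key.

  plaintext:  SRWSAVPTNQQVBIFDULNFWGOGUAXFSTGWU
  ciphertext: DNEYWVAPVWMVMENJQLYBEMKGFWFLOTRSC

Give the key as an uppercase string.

  i= 0: D-S = 11 → L
  i= 1: N-R = 22 → W
  i= 2: E-W =  8 → I
  i= 3: Y-S =  6 → G
  i= 4: W-A = 22 → W
  i= 5: V-V =  0 → A
  i= 6: A-P = 11 → L
  i= 7: P-T = 22 → W
  i= 8: V-N =  8 → I
  i= 9: W-Q =  6 → G
  i=10: M-Q = 22 → W
  i=11: V-V =  0 → A
  i=12: M-B = 11 → L
  i=13: E-I = 22 → W
  i=14: N-F =  8 → I
  i=15: J-D =  6 → G
  i=16: Q-U = 22 → W
  i=17: L-L =  0 → A
  i=18: Y-N = 11 → L
  i=19: B-F = 22 → W
  i=20: E-W =  8 → I
  i=21: M-G =  6 → G
  i=22: K-O = 22 → W
  i=23: G-G =  0 → A
  i=24: F-U = 11 → L
  i=25: W-A = 22 → W
  i=26: F-X =  8 → I
  i=27: L-F =  6 → G
  i=28: O-S = 22 → W
  i=29: T-T =  0 → A
  i=30: R-G = 11 → L
  i=31: S-W = 22 → W
  i=32: C-U =  8 → I
  shifts repeat with period 6: LWIGWA

LWIGWA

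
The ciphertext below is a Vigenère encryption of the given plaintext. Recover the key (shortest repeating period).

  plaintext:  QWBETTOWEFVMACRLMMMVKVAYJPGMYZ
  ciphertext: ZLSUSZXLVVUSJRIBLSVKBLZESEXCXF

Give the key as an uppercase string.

  i= 0: Z-Q =  9 → J
  i= 1: L-W = 15 → P
  i= 2: S-B = 17 → R
  i= 3: U-E = 16 → Q
  i= 4: S-T = 25 → Z
  i= 5: Z-T =  6 → G
  i= 6: X-O =  9 → J
  i= 7: L-W = 15 → P
  i= 8: V-E = 17 → R
  i= 9: V-F = 16 → Q
  i=10: U-V = 25 → Z
  i=11: S-M =  6 → G
  i=12: J-A =  9 → J
  i=13: R-C = 15 → P
  i=14: I-R = 17 → R
  i=15: B-L = 16 → Q
  i=16: L-M = 25 → Z
  i=17: S-M =  6 → G
  i=18: V-M =  9 → J
  i=19: K-V = 15 → P
  i=20: B-K = 17 → R
  i=21: L-V = 16 → Q
  i=22: Z-A = 25 → Z
  i=23: E-Y =  6 → G
  i=24: S-J =  9 → J
  i=25: E-P = 15 → P
  i=26: X-G = 17 → R
  i=27: C-M = 16 → Q
  i=28: X-Y = 25 → Z
  i=29: F-Z =  6 → G
  shifts repeat with period 6: JPRQZG

JPRQZG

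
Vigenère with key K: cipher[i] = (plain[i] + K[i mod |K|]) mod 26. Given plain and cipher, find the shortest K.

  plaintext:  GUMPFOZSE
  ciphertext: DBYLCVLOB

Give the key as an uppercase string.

  i= 0: D-G = 23 → X
  i= 1: B-U =  7 → H
  i= 2: Y-M = 12 → M
  i= 3: L-P = 22 → W
  i= 4: C-F = 23 → X
  i= 5: V-O =  7 → H
  i= 6: L-Z = 12 → M
  i= 7: O-S = 22 → W
  i= 8: B-E = 23 → X
  shifts repeat with period 4: XHMW

XHMW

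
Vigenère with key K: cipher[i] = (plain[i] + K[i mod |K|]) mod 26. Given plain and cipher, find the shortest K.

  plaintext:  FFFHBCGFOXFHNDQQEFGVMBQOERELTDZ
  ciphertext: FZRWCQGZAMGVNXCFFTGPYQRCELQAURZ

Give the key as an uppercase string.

  i= 0: F-F =  0 → A
  i= 1: Z-F = 20 → U
  i= 2: R-F = 12 → M
  i= 3: W-H = 15 → P
  i= 4: C-B =  1 → B
  i= 5: Q-C = 14 → O
  i= 6: G-G =  0 → A
  i= 7: Z-F = 20 → U
  i= 8: A-O = 12 → M
  i= 9: M-X = 15 → P
  i=10: G-F =  1 → B
  i=11: V-H = 14 → O
  i=12: N-N =  0 → A
  i=13: X-D = 20 → U
  i=14: C-Q = 12 → M
  i=15: F-Q = 15 → P
  i=16: F-E =  1 → B
  i=17: T-F = 14 → O
  i=18: G-G =  0 → A
  i=19: P-V = 20 → U
  i=20: Y-M = 12 → M
  i=21: Q-B = 15 → P
  i=22: R-Q =  1 → B
  i=23: C-O = 14 → O
  i=24: E-E =  0 → A
  i=25: L-R = 20 → U
  i=26: Q-E = 12 → M
  i=27: A-L = 15 → P
  i=28: U-T =  1 → B
  i=29: R-D = 14 → O
  i=30: Z-Z =  0 → A
  shifts repeat with period 6: AUMPBO

AUMPBO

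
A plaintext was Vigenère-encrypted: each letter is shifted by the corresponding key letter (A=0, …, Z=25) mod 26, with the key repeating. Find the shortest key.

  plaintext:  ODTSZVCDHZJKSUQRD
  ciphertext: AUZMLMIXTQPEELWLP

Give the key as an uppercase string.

  i= 0: A-O = 12 → M
  i= 1: U-D = 17 → R
  i= 2: Z-T =  6 → G
  i= 3: M-S = 20 → U
  i= 4: L-Z = 12 → M
  i= 5: M-V = 17 → R
  i= 6: I-C =  6 → G
  i= 7: X-D = 20 → U
  i= 8: T-H = 12 → M
  i= 9: Q-Z = 17 → R
  i=10: P-J =  6 → G
  i=11: E-K = 20 → U
  i=12: E-S = 12 → M
  i=13: L-U = 17 → R
  i=14: W-Q =  6 → G
  i=15: L-R = 20 → U
  i=16: P-D = 12 → M
  shifts repeat with period 4: MRGU

MRGU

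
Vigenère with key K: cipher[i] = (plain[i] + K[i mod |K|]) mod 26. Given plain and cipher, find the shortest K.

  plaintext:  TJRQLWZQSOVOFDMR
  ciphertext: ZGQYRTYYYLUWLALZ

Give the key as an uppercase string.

  i= 0: Z-T =  6 → G
  i= 1: G-J = 23 → X
  i= 2: Q-R = 25 → Z
  i= 3: Y-Q =  8 → I
  i= 4: R-L =  6 → G
  i= 5: T-W = 23 → X
  i= 6: Y-Z = 25 → Z
  i= 7: Y-Q =  8 → I
  i= 8: Y-S =  6 → G
  i= 9: L-O = 23 → X
  i=10: U-V = 25 → Z
  i=11: W-O =  8 → I
  i=12: L-F =  6 → G
  i=13: A-D = 23 → X
  i=14: L-M = 25 → Z
  i=15: Z-R =  8 → I
  shifts repeat with period 4: GXZI

GXZI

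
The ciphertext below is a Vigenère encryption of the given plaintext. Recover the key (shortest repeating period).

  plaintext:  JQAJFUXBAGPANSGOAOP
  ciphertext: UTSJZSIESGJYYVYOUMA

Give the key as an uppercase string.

LDSAUY

  i= 0: U-J = 11 → L
  i= 1: T-Q =  3 → D
  i= 2: S-A = 18 → S
  i= 3: J-J =  0 → A
  i= 4: Z-F = 20 → U
  i= 5: S-U = 24 → Y
  i= 6: I-X = 11 → L
  i= 7: E-B =  3 → D
  i= 8: S-A = 18 → S
  i= 9: G-G =  0 → A
  i=10: J-P = 20 → U
  i=11: Y-A = 24 → Y
  i=12: Y-N = 11 → L
  i=13: V-S =  3 → D
  i=14: Y-G = 18 → S
  i=15: O-O =  0 → A
  i=16: U-A = 20 → U
  i=17: M-O = 24 → Y
  i=18: A-P = 11 → L
  shifts repeat with period 6: LDSAUY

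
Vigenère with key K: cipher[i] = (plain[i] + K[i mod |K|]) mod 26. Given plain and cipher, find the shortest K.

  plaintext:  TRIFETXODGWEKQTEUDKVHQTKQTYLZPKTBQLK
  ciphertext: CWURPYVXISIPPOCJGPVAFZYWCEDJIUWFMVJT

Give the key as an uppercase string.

JFMMLFY

  i= 0: C-T =  9 → J
  i= 1: W-R =  5 → F
  i= 2: U-I = 12 → M
  i= 3: R-F = 12 → M
  i= 4: P-E = 11 → L
  i= 5: Y-T =  5 → F
  i= 6: V-X = 24 → Y
  i= 7: X-O =  9 → J
  i= 8: I-D =  5 → F
  i= 9: S-G = 12 → M
  i=10: I-W = 12 → M
  i=11: P-E = 11 → L
  i=12: P-K =  5 → F
  i=13: O-Q = 24 → Y
  i=14: C-T =  9 → J
  i=15: J-E =  5 → F
  i=16: G-U = 12 → M
  i=17: P-D = 12 → M
  i=18: V-K = 11 → L
  i=19: A-V =  5 → F
  i=20: F-H = 24 → Y
  i=21: Z-Q =  9 → J
  i=22: Y-T =  5 → F
  i=23: W-K = 12 → M
  i=24: C-Q = 12 → M
  i=25: E-T = 11 → L
  i=26: D-Y =  5 → F
  i=27: J-L = 24 → Y
  i=28: I-Z =  9 → J
  i=29: U-P =  5 → F
  i=30: W-K = 12 → M
  i=31: F-T = 12 → M
  i=32: M-B = 11 → L
  i=33: V-Q =  5 → F
  i=34: J-L = 24 → Y
  i=35: T-K =  9 → J
  shifts repeat with period 7: JFMMLFY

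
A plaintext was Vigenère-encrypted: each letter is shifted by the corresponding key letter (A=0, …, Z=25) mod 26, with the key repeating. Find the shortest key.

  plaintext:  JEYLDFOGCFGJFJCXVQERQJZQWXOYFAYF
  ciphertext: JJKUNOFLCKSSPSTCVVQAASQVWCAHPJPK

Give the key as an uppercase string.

  i= 0: J-J =  0 → A
  i= 1: J-E =  5 → F
  i= 2: K-Y = 12 → M
  i= 3: U-L =  9 → J
  i= 4: N-D = 10 → K
  i= 5: O-F =  9 → J
  i= 6: F-O = 17 → R
  i= 7: L-G =  5 → F
  i= 8: C-C =  0 → A
  i= 9: K-F =  5 → F
  i=10: S-G = 12 → M
  i=11: S-J =  9 → J
  i=12: P-F = 10 → K
  i=13: S-J =  9 → J
  i=14: T-C = 17 → R
  i=15: C-X =  5 → F
  i=16: V-V =  0 → A
  i=17: V-Q =  5 → F
  i=18: Q-E = 12 → M
  i=19: A-R =  9 → J
  i=20: A-Q = 10 → K
  i=21: S-J =  9 → J
  i=22: Q-Z = 17 → R
  i=23: V-Q =  5 → F
  i=24: W-W =  0 → A
  i=25: C-X =  5 → F
  i=26: A-O = 12 → M
  i=27: H-Y =  9 → J
  i=28: P-F = 10 → K
  i=29: J-A =  9 → J
  i=30: P-Y = 17 → R
  i=31: K-F =  5 → F
  shifts repeat with period 8: AFMJKJRF

AFMJKJRF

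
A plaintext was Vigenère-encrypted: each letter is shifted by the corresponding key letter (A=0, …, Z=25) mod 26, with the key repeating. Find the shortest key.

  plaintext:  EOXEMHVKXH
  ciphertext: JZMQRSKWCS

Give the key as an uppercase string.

FLPM

  i= 0: J-E =  5 → F
  i= 1: Z-O = 11 → L
  i= 2: M-X = 15 → P
  i= 3: Q-E = 12 → M
  i= 4: R-M =  5 → F
  i= 5: S-H = 11 → L
  i= 6: K-V = 15 → P
  i= 7: W-K = 12 → M
  i= 8: C-X =  5 → F
  i= 9: S-H = 11 → L
  shifts repeat with period 4: FLPM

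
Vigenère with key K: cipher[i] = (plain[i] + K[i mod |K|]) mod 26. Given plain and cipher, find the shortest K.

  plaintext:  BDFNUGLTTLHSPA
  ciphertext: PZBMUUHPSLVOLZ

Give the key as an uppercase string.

OWWZA

  i= 0: P-B = 14 → O
  i= 1: Z-D = 22 → W
  i= 2: B-F = 22 → W
  i= 3: M-N = 25 → Z
  i= 4: U-U =  0 → A
  i= 5: U-G = 14 → O
  i= 6: H-L = 22 → W
  i= 7: P-T = 22 → W
  i= 8: S-T = 25 → Z
  i= 9: L-L =  0 → A
  i=10: V-H = 14 → O
  i=11: O-S = 22 → W
  i=12: L-P = 22 → W
  i=13: Z-A = 25 → Z
  shifts repeat with period 5: OWWZA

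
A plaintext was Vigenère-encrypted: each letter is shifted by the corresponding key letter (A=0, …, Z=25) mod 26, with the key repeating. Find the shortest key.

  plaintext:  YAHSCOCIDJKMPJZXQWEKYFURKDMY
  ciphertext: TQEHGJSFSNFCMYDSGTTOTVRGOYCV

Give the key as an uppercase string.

  i= 0: T-Y = 21 → V
  i= 1: Q-A = 16 → Q
  i= 2: E-H = 23 → X
  i= 3: H-S = 15 → P
  i= 4: G-C =  4 → E
  i= 5: J-O = 21 → V
  i= 6: S-C = 16 → Q
  i= 7: F-I = 23 → X
  i= 8: S-D = 15 → P
  i= 9: N-J =  4 → E
  i=10: F-K = 21 → V
  i=11: C-M = 16 → Q
  i=12: M-P = 23 → X
  i=13: Y-J = 15 → P
  i=14: D-Z =  4 → E
  i=15: S-X = 21 → V
  i=16: G-Q = 16 → Q
  i=17: T-W = 23 → X
  i=18: T-E = 15 → P
  i=19: O-K =  4 → E
  i=20: T-Y = 21 → V
  i=21: V-F = 16 → Q
  i=22: R-U = 23 → X
  i=23: G-R = 15 → P
  i=24: O-K =  4 → E
  i=25: Y-D = 21 → V
  i=26: C-M = 16 → Q
  i=27: V-Y = 23 → X
  shifts repeat with period 5: VQXPE

VQXPE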